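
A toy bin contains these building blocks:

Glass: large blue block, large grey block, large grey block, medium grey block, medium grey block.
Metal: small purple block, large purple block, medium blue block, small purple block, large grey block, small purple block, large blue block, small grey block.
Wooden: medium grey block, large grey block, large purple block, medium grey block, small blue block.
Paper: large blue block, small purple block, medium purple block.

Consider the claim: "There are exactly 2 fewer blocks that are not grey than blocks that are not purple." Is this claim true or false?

There are 12 blocks that are not grey.
There are 14 blocks that are not purple.
The claim requires 14 − 12 (= 2) to equal 2, which holds.

True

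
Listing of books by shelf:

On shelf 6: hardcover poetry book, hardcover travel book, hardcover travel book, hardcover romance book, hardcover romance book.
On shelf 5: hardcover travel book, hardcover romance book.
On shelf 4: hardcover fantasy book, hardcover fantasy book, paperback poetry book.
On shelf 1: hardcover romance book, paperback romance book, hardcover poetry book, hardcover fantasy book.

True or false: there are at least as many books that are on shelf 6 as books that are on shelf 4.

True

books on shelf 6: 5.
books on shelf 4: 3.
The claim requires 5 ≥ 3, which holds.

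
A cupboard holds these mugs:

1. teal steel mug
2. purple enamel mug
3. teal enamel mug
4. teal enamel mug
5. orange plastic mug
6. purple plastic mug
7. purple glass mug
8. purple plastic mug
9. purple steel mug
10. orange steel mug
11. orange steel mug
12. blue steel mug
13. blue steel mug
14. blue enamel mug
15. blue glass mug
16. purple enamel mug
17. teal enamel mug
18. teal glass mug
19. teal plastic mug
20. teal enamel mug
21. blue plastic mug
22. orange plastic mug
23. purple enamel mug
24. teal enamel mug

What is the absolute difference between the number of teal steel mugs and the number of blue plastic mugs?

0

teal steel mugs: 1. blue plastic mugs: 1.
|1 − 1| = 1 − 1 = 0.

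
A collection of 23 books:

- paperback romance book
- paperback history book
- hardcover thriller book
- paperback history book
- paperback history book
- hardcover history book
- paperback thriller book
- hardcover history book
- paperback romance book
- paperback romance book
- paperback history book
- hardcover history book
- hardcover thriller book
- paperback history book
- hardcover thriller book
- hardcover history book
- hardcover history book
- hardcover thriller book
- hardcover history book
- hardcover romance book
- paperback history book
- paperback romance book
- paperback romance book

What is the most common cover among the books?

paperback

Counts by cover: paperback 12, hardcover 11.
The maximum is 12, held uniquely by paperback.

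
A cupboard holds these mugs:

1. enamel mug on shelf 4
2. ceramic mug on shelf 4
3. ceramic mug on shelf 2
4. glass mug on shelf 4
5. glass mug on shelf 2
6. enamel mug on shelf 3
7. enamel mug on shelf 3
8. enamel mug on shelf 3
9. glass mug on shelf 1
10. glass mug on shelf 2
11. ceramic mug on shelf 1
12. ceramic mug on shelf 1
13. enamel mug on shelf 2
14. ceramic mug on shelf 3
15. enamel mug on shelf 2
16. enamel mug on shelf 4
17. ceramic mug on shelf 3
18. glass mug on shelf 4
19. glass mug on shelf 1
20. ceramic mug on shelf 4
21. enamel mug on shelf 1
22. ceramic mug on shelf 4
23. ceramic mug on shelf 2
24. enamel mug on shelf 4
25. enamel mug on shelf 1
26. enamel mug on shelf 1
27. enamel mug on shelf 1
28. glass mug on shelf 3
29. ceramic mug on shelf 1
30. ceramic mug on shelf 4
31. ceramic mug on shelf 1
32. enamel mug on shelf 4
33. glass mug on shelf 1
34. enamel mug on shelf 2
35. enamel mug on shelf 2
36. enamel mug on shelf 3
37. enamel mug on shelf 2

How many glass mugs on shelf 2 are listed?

2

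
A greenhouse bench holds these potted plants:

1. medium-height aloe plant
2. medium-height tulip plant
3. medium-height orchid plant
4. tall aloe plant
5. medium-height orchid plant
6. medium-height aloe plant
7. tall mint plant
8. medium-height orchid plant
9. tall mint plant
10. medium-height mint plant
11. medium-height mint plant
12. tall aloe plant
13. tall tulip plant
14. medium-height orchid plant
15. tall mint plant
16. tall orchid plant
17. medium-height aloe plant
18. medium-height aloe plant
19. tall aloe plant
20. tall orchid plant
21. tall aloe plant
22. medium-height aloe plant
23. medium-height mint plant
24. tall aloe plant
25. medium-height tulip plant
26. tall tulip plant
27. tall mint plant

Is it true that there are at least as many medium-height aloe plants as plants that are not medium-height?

False

There are 5 medium-height aloe plants.
There are 13 plants that are not medium-height.
The claim requires 5 ≥ 13, which does not hold.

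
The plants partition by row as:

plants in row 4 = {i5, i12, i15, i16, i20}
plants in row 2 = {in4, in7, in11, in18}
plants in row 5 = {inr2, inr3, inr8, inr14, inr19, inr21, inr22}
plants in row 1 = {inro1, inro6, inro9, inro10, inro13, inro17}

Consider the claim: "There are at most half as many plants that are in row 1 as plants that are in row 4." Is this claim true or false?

plants in row 1: 6.
plants in row 4: 5.
The claim requires 2 × 6 = 12 ≤ 5, which does not hold.

False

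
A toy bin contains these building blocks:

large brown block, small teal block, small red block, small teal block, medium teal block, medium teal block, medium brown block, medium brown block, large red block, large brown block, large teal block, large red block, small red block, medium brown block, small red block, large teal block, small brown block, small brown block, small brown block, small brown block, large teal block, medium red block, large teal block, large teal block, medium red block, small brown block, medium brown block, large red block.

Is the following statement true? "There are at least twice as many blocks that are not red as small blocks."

True

blocks that are not red: 20.
small blocks: 10.
The claim requires 20 ≥ 2 × 10 = 20, which holds.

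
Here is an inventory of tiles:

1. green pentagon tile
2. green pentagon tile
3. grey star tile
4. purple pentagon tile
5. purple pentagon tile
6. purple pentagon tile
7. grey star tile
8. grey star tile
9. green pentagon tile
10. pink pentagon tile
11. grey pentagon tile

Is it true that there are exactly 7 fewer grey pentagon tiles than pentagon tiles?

|grey pentagon tiles| = 1.
|pentagon tiles| = 8.
The claim requires 8 − 1 (= 7) to equal 7, which holds.

True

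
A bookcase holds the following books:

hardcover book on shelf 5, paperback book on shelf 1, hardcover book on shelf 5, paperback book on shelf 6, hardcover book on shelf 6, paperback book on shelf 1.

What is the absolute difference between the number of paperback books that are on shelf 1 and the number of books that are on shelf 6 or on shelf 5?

paperback books on shelf 1: 2. books on shelf 6 or on shelf 5: 4.
|2 − 4| = 4 − 2 = 2.

2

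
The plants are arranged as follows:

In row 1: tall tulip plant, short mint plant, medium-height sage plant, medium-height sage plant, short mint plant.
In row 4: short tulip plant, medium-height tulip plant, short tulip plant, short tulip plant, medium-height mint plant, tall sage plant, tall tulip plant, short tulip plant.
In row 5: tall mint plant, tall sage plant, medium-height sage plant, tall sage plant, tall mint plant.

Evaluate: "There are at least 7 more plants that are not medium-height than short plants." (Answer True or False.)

True

plants that are not medium-height: 13.
short plants: 6.
The claim requires 13 − 6 = 7 ≥ 7, which holds.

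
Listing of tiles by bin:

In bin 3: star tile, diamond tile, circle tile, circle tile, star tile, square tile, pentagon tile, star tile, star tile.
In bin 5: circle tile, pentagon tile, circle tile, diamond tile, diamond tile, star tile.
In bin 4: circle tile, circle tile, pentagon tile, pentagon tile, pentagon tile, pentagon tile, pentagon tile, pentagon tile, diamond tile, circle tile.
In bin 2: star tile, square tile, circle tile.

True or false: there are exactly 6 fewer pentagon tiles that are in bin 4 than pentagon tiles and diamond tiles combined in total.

There are 6 pentagon tiles in bin 4.
pentagon tiles: 8; diamond tiles: 4; combined: 8 + 4 = 12.
The claim requires 12 − 6 (= 6) to equal 6, which holds.

True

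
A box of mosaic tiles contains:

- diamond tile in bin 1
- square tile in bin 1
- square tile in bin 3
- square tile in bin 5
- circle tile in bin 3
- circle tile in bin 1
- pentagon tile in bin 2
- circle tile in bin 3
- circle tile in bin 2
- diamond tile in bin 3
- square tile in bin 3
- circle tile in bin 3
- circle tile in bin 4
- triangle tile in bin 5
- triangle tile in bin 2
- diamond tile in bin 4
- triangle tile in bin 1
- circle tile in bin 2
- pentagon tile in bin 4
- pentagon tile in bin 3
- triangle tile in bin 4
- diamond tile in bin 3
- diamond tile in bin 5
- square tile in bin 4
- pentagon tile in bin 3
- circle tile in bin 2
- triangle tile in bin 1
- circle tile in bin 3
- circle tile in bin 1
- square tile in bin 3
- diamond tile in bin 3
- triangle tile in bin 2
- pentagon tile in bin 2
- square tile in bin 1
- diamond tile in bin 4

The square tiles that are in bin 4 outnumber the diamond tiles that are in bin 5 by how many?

0

square tiles in bin 4: 1.
diamond tiles in bin 5: 1.
1 − 1 = 0.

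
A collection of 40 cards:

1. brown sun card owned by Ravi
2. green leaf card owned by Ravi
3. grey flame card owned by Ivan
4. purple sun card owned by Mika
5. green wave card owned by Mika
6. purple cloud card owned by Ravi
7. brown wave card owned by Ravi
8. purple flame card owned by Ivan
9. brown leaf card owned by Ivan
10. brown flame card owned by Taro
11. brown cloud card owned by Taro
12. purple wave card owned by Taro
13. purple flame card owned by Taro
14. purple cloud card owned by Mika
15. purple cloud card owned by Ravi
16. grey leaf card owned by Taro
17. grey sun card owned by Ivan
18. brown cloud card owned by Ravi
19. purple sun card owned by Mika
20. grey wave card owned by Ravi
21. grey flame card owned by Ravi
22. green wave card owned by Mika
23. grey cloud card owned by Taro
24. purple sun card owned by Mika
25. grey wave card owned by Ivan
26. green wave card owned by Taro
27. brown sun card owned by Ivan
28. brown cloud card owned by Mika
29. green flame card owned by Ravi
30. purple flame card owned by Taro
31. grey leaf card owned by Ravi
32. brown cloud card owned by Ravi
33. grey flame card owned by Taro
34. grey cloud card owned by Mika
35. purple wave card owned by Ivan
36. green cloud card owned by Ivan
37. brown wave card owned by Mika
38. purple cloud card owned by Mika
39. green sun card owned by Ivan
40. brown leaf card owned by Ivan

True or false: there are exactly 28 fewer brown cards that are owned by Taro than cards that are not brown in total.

brown cards owned by Taro: 2.
cards that are not brown: 29.
The claim requires 29 − 2 (= 27) to equal 28, which does not hold.

False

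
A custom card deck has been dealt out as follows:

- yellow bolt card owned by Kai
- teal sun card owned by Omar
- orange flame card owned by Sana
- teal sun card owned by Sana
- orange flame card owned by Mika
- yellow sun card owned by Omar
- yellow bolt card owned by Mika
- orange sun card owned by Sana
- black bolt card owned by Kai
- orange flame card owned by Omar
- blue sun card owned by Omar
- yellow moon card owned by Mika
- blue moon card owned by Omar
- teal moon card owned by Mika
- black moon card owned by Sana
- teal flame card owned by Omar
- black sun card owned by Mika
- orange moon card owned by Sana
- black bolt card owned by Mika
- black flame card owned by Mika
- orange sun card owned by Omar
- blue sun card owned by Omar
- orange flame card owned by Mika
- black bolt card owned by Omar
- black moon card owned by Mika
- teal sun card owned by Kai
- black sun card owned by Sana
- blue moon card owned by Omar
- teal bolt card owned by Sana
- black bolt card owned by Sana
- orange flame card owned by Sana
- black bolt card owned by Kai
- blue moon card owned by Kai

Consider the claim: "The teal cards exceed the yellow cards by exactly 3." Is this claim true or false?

|teal cards| = 6.
|yellow cards| = 4.
The claim requires 6 − 4 (= 2) to equal 3, which does not hold.

False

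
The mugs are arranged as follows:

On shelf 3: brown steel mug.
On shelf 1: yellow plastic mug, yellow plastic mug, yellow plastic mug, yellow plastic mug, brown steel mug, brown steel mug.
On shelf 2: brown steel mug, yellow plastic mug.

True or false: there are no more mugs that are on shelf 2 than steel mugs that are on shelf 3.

|mugs on shelf 2| = 2.
|steel mugs on shelf 3| = 1.
The claim requires 2 ≤ 1, which does not hold.

False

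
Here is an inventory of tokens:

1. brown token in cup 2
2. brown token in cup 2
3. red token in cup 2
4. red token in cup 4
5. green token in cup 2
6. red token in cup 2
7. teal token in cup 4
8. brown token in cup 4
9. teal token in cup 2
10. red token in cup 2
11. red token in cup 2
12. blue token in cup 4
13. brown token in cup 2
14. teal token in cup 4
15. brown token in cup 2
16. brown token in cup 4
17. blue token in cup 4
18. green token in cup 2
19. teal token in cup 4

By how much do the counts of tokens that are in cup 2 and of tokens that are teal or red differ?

tokens in cup 2: 11. tokens that are teal or red: 9.
|11 − 9| = 11 − 9 = 2.

2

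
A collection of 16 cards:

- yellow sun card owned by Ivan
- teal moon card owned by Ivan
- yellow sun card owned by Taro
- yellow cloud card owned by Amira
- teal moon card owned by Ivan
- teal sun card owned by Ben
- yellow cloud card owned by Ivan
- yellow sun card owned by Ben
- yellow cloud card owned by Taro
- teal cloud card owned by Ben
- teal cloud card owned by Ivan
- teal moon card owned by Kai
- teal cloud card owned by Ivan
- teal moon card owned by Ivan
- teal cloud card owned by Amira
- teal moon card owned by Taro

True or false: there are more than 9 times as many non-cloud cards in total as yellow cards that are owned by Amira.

non-cloud cards: 9.
yellow cards owned by Amira: 1.
The claim requires 9 > 9 × 1 = 9, which does not hold.

False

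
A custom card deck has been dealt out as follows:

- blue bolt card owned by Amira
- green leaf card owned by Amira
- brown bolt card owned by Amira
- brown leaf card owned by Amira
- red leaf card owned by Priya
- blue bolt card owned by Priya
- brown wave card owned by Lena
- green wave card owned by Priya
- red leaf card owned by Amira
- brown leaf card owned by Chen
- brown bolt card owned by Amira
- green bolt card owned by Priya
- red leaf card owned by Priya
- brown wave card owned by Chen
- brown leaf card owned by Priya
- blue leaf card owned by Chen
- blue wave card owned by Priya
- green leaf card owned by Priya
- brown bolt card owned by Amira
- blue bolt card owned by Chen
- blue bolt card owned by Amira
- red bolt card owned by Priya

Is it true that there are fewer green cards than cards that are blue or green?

True

|green cards| = 4.
|cards that are blue or green| = 10.
The claim requires 4 < 10, which holds.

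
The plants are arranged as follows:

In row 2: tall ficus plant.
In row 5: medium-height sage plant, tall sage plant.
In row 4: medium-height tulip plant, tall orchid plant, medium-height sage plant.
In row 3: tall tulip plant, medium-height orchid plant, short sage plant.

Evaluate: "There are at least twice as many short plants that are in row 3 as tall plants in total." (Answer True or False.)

|short plants in row 3| = 1.
|tall plants| = 4.
The claim requires 1 ≥ 2 × 4 = 8, which does not hold.

False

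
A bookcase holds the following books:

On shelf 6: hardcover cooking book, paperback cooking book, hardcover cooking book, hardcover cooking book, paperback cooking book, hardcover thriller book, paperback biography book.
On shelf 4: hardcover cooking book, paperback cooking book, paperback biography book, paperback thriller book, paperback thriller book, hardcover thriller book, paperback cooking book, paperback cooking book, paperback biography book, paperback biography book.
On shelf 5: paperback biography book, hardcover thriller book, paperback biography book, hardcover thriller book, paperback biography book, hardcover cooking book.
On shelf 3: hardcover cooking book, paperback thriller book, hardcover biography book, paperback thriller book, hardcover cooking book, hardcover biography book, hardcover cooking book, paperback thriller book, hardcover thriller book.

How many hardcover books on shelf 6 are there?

4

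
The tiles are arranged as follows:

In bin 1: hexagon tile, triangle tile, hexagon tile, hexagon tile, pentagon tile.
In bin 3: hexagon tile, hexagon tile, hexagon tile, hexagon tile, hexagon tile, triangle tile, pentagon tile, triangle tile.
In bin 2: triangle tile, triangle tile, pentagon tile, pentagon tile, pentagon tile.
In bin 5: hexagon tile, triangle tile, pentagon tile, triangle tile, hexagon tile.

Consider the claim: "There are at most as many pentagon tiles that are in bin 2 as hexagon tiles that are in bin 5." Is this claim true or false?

There are 3 pentagon tiles in bin 2.
There are 2 hexagon tiles in bin 5.
The claim requires 3 ≤ 2, which does not hold.

False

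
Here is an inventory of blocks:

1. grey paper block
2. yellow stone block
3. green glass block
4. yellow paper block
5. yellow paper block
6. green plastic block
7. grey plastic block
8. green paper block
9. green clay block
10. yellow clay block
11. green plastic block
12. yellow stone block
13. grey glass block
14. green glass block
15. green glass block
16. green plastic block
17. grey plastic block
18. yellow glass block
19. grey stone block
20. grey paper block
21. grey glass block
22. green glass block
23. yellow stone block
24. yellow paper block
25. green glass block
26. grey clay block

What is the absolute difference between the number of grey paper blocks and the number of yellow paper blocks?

grey paper blocks: 2. yellow paper blocks: 3.
|2 − 3| = 3 − 2 = 1.

1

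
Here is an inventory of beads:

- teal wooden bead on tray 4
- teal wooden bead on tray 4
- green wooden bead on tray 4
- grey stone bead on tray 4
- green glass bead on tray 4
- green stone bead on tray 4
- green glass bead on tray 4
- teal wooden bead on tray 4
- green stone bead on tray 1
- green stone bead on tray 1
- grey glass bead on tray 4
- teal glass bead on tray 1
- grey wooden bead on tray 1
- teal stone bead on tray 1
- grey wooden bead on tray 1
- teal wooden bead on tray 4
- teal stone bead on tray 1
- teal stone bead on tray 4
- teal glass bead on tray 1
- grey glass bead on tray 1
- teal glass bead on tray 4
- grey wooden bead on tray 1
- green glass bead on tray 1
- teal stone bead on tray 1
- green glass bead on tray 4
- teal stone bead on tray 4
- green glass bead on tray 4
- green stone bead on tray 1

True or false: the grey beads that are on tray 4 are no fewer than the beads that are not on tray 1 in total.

|grey beads on tray 4| = 2.
|beads that are not on tray 1| = 15.
The claim requires 2 ≥ 15, which does not hold.

False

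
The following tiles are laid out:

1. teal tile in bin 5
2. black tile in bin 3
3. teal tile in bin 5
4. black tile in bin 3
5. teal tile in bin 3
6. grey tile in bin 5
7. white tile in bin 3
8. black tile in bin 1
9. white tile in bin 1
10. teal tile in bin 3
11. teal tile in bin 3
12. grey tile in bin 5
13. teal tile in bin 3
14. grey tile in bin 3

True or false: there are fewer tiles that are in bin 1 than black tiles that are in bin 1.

False

tiles in bin 1: 2.
black tiles in bin 1: 1.
The claim requires 2 < 1, which does not hold.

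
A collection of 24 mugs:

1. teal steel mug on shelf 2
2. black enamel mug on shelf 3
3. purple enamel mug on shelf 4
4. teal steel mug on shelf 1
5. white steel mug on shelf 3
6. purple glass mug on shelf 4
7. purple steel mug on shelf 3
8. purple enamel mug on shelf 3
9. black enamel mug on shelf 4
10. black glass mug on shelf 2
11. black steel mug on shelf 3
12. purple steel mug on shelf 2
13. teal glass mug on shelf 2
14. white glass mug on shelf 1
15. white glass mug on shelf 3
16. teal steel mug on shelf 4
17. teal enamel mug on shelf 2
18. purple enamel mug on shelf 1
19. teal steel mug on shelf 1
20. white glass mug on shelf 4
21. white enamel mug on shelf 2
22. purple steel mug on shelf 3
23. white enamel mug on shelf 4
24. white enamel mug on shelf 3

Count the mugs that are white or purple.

purple: 7; white: 7; together 7 + 7 = 14.

14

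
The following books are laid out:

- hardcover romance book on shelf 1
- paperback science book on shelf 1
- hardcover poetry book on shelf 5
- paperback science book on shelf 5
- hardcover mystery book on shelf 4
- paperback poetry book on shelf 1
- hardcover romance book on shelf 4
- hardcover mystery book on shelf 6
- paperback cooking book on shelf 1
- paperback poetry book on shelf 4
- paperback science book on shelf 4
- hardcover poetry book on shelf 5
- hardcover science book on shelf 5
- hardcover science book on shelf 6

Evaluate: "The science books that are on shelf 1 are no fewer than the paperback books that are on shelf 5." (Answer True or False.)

True

There is 1 science book on shelf 1.
There is 1 paperback book on shelf 5.
The claim requires 1 ≥ 1, which holds.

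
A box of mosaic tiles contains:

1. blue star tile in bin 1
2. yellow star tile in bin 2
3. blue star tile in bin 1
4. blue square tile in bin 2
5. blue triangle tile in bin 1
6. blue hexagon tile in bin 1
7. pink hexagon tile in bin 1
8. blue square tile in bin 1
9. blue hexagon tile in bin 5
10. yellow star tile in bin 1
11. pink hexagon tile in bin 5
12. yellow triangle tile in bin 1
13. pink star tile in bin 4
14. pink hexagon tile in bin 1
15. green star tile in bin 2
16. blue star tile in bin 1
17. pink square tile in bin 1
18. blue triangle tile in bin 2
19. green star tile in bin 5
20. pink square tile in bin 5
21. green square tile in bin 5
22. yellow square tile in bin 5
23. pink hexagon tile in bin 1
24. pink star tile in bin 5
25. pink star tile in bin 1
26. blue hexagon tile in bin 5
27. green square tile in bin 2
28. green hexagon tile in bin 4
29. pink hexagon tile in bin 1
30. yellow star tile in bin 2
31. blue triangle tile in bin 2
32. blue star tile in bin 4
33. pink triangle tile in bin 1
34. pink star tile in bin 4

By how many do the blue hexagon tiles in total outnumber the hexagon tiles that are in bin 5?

0

blue hexagon tiles: 3.
hexagon tiles in bin 5: 3.
3 − 3 = 0.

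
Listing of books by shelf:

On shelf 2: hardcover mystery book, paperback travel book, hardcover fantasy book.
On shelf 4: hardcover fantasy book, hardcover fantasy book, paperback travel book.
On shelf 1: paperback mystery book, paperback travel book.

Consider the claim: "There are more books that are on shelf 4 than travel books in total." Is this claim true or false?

There are 3 books on shelf 4.
There are 3 travel books.
The claim requires 3 > 3, which does not hold.

False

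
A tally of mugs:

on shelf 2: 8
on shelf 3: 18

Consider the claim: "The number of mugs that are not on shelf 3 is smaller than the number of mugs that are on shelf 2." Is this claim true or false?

False

There are 8 mugs that are not on shelf 3.
There are 8 mugs on shelf 2.
The claim requires 8 < 8, which does not hold.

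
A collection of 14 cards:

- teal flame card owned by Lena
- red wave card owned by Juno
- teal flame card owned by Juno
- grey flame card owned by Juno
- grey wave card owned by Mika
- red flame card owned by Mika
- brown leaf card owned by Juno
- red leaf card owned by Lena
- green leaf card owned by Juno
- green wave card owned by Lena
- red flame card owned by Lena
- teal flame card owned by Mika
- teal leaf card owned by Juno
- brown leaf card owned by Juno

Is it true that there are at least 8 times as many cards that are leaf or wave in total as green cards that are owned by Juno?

cards that are leaf or wave: 8.
green cards owned by Juno: 1.
The claim requires 8 ≥ 8 × 1 = 8, which holds.

True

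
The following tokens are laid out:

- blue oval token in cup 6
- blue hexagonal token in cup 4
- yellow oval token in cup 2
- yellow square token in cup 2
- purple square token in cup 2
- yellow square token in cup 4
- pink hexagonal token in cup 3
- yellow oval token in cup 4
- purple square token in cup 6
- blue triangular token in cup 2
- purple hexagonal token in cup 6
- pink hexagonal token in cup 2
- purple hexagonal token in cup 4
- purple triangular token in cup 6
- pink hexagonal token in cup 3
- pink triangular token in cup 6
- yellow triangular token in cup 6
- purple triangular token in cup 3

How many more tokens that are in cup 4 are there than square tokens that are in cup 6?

3

tokens in cup 4: 4.
square tokens in cup 6: 1.
4 − 1 = 3.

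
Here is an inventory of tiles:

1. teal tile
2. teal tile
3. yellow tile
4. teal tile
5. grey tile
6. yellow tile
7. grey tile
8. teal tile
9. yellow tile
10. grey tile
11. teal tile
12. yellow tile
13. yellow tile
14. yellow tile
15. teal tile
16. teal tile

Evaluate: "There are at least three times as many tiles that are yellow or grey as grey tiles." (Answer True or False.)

tiles that are yellow or grey: 9.
grey tiles: 3.
The claim requires 9 ≥ 3 × 3 = 9, which holds.

True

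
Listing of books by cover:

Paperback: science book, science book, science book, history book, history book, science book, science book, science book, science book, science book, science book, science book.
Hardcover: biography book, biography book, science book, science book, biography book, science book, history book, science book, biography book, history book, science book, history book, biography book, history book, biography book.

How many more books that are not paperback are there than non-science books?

3

books that are not paperback: 15.
non-science books: 12.
15 − 12 = 3.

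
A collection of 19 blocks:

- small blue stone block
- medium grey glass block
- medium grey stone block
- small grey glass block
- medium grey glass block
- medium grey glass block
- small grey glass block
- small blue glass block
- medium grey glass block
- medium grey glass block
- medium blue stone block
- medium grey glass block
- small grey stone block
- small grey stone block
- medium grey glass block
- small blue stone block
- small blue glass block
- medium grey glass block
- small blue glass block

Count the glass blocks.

13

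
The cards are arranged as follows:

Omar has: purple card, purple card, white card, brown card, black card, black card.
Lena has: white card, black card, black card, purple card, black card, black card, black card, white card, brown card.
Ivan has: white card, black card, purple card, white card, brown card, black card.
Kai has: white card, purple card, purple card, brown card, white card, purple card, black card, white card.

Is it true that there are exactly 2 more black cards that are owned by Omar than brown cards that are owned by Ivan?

black cards owned by Omar: 2.
brown cards owned by Ivan: 1.
The claim requires 2 − 1 (= 1) to equal 2, which does not hold.

False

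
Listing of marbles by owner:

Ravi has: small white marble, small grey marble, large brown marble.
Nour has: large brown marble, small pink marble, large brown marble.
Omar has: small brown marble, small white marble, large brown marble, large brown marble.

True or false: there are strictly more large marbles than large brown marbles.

There are 5 large marbles.
There are 5 large brown marbles.
The claim requires 5 > 5, which does not hold.

False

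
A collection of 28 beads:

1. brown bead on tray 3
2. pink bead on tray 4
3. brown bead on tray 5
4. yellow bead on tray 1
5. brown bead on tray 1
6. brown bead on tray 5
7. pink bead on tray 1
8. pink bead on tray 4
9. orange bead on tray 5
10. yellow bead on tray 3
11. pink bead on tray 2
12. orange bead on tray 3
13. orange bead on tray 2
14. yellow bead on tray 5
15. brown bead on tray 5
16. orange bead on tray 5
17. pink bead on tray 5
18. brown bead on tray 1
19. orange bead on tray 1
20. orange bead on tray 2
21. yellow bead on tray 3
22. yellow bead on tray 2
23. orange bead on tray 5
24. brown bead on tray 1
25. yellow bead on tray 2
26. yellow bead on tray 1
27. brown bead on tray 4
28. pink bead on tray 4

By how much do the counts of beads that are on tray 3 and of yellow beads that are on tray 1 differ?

2

beads on tray 3: 4. yellow beads on tray 1: 2.
|4 − 2| = 4 − 2 = 2.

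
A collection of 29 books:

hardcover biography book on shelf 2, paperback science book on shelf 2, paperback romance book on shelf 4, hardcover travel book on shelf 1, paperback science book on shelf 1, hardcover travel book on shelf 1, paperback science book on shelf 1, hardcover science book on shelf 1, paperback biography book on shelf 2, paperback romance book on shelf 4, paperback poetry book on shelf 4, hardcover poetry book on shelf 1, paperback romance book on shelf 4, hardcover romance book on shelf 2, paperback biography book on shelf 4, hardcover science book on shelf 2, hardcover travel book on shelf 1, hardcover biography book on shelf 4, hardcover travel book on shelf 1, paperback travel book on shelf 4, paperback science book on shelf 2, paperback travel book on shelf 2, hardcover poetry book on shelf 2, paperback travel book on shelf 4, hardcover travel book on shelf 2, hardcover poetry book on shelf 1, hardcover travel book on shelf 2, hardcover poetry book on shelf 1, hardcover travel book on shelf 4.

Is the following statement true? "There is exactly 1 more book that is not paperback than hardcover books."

False

|books that are not paperback| = 16.
|hardcover books| = 16.
The claim requires 16 − 16 (= 0) to equal 1, which does not hold.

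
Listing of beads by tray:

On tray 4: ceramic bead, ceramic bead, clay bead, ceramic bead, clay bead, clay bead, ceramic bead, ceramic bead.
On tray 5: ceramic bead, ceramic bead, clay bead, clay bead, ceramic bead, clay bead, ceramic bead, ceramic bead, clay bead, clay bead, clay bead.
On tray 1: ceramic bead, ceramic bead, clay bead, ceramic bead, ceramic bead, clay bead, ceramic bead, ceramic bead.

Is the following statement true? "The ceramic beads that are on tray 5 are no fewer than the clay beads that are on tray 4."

True

ceramic beads on tray 5: 5.
clay beads on tray 4: 3.
The claim requires 5 ≥ 3, which holds.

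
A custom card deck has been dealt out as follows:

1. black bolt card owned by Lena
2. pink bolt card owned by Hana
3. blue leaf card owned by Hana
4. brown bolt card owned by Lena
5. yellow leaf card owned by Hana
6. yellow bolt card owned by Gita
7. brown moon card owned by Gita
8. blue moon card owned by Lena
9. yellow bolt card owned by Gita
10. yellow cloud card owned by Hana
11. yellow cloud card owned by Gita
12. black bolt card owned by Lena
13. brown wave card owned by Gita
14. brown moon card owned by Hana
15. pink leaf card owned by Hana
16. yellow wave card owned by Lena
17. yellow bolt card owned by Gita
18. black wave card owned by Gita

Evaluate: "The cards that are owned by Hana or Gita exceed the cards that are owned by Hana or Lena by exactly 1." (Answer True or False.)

|cards owned by Hana or Gita| = 13.
|cards owned by Hana or Lena| = 11.
The claim requires 13 − 11 (= 2) to equal 1, which does not hold.

False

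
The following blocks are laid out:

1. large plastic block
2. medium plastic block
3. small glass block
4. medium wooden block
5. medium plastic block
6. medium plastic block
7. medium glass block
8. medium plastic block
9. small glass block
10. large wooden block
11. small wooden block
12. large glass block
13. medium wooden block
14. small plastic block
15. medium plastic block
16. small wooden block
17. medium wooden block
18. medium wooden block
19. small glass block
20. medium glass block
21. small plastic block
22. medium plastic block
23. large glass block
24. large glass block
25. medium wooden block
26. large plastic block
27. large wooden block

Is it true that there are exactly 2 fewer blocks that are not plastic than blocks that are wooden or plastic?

True

|blocks that are not plastic| = 17.
|blocks that are wooden or plastic| = 19.
The claim requires 19 − 17 (= 2) to equal 2, which holds.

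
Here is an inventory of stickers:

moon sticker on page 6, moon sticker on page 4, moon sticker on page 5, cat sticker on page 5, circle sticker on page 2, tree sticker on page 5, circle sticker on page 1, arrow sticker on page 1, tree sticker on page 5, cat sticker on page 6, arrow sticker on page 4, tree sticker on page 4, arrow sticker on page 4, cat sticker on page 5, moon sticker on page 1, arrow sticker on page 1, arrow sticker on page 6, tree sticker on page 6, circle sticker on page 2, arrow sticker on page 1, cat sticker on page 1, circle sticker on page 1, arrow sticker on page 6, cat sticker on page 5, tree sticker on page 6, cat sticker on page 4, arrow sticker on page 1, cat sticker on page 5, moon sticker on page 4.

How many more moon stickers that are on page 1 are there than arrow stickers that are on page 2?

1

moon stickers on page 1: 1.
arrow stickers on page 2: 0.
1 − 0 = 1.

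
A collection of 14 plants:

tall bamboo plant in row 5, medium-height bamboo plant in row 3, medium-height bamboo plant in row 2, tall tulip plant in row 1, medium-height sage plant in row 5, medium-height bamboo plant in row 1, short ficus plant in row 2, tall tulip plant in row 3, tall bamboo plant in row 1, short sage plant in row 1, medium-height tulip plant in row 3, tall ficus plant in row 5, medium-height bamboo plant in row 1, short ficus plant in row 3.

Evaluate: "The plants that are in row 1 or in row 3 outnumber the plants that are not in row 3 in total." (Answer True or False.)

False

|plants in row 1 or in row 3| = 9.
|plants that are not in row 3| = 10.
The claim requires 9 > 10, which does not hold.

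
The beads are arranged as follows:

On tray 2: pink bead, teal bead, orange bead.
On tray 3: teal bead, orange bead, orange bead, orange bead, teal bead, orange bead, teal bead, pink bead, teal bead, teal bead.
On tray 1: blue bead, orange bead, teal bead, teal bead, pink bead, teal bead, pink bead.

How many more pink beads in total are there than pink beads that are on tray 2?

3

pink beads: 4.
pink beads on tray 2: 1.
4 − 1 = 3.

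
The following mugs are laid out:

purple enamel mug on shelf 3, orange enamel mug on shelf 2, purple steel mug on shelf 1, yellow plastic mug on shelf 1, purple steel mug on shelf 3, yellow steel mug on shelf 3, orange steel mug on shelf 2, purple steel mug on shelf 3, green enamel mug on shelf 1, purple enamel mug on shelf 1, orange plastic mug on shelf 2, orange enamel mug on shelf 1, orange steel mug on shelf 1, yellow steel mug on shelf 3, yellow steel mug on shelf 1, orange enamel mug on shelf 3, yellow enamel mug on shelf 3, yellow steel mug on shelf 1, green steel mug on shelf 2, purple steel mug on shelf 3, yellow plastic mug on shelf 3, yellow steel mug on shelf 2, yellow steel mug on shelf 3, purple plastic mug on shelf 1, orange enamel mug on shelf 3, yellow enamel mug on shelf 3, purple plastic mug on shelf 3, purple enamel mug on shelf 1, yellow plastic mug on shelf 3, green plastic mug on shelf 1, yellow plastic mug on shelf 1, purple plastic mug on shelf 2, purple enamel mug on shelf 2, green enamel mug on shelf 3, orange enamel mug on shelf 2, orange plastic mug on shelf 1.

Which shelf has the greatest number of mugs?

shelf 3

Counts by shelf: shelf 3→15, shelf 1→13, shelf 2→8.
The maximum is 15, held uniquely by shelf 3.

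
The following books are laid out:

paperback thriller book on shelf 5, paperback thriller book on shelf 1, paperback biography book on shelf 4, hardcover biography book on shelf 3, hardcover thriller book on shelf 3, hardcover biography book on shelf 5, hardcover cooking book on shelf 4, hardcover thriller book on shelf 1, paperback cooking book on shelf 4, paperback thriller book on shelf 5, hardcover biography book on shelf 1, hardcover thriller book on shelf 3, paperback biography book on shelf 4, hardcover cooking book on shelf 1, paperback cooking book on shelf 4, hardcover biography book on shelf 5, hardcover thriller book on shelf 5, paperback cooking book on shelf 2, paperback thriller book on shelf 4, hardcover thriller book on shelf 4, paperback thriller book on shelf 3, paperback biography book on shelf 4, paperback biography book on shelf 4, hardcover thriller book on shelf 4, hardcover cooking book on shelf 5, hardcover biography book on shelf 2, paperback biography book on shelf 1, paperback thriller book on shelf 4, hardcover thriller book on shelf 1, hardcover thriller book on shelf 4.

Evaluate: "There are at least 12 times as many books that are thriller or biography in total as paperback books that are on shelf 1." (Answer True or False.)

True

books that are thriller or biography: 24.
paperback books on shelf 1: 2.
The claim requires 24 ≥ 12 × 2 = 24, which holds.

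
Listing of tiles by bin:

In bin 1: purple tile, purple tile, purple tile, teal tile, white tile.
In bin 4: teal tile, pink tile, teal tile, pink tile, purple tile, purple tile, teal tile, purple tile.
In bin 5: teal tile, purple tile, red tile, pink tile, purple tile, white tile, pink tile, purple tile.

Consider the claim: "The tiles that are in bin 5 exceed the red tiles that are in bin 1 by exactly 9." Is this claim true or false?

|tiles in bin 5| = 8.
|red tiles in bin 1| = 0.
The claim requires 8 − 0 (= 8) to equal 9, which does not hold.

False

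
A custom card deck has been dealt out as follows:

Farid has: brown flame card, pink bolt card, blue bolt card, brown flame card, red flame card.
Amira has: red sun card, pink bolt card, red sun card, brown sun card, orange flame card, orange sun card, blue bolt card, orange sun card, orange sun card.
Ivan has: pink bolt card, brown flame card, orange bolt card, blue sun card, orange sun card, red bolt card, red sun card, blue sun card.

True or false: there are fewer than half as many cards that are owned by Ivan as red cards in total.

Count of cards owned by Ivan: 8.
There are 5 red cards.
The claim requires 2 × 8 = 16 < 5, which does not hold.

False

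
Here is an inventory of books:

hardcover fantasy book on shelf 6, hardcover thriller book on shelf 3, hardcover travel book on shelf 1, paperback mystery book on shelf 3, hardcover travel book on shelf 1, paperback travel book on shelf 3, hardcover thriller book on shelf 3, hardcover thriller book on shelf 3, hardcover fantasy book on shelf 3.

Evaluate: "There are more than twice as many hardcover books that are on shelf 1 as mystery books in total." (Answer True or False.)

False

|hardcover books on shelf 1| = 2.
|mystery books| = 1.
The claim requires 2 > 2 × 1 = 2, which does not hold.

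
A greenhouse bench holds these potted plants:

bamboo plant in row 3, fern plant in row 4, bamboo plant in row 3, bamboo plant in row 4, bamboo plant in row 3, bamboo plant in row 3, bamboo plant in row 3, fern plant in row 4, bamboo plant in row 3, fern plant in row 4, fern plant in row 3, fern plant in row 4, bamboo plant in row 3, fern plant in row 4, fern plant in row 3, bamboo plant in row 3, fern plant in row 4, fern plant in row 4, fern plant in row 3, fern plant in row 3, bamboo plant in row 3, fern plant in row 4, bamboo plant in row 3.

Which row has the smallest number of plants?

Counts by row: row 3→14, row 4→9.
The minimum is 9, held uniquely by row 4.

row 4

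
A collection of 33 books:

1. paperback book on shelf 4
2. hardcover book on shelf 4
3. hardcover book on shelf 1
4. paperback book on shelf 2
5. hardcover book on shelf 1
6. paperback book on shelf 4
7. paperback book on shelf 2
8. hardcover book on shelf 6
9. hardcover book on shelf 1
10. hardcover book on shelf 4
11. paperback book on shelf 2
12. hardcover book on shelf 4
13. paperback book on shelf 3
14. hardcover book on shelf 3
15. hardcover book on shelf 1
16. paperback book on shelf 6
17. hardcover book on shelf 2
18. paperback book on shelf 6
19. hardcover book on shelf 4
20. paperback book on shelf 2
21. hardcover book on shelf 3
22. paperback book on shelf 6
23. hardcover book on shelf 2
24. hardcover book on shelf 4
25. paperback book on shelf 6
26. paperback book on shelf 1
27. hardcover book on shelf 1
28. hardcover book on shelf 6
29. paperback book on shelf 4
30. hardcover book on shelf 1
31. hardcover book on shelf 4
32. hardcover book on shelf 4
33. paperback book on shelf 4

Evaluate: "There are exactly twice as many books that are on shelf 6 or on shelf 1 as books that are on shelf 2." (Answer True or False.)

books on shelf 6 or on shelf 1: 13.
books on shelf 2: 6.
The claim requires 13 = 2 × 6 = 12, which does not hold.

False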